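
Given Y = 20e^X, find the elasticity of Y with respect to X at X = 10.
Elasticity = 10

Elasticity = (dY/dX) · (X/Y)

dY/dX = 20·e^X
At X = 10: dY/dX = 20·e^10, Y = 20·e^10

Elasticity = (20·e^10) · (10 / (20·e^10)) = 10

Interpretation: for a small percentage change in X, the percentage change in Y is approximately 10.00 times as large.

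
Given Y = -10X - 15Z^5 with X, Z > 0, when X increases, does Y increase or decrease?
Y decreases

Taking the partial derivative:
∂Y/∂X = -10

∂Y/∂X = -10 < 0 (assuming positive values)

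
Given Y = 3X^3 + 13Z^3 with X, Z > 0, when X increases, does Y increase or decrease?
Y increases

Taking the partial derivative:
∂Y/∂X = 9X^2

∂Y/∂X = 9X^2 > 0 (assuming positive values)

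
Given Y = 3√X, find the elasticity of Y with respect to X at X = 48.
Elasticity = 1/2

Elasticity = (dY/dX) · (X/Y)

dY/dX = 3/(2·√X)
At X = 48: dY/dX = √3/8, Y = 12·√3

Elasticity = (√3/8) · (48 / (12·√3)) = 1/2

Interpretation: for a small percentage change in X, the percentage change in Y is approximately 0.50 times as large.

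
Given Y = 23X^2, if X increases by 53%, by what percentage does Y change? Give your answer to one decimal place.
134.1%

For Y = 23X^2:
If X → X(1 + 0.53)
Then Y → Y · (1 + 0.53)^2
     = Y · 2.3409

Percentage change = ((1 + 0.53)^2 − 1) × 100% ≈ 134.1%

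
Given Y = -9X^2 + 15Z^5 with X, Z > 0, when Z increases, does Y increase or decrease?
Y increases

Taking the partial derivative:
∂Y/∂Z = 75Z^4

∂Y/∂Z = 75Z^4 > 0 (assuming positive values)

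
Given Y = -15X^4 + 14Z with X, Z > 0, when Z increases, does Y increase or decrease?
Y increases

Taking the partial derivative:
∂Y/∂Z = 14

∂Y/∂Z = 14 > 0 (assuming positive values)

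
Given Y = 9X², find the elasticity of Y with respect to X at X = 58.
Elasticity = 2

Elasticity = (dY/dX) · (X/Y)

dY/dX = 18·X
At X = 58: dY/dX = 1044, Y = 30276

Elasticity = 1044 · (58 / 30276) = 2

Interpretation: for a small percentage change in X, the percentage change in Y is approximately 2.00 times as large.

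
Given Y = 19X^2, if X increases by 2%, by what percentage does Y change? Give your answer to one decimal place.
4.0%

For Y = 19X^2:
If X → X(1 + 0.02)
Then Y → Y · (1 + 0.02)^2
     = Y · 1.0404

Percentage change = ((1 + 0.02)^2 − 1) × 100% ≈ 4.0%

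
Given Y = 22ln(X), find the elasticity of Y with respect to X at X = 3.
Elasticity = 1/ln(3) ≈ 0.9102

Elasticity = (dY/dX) · (X/Y)

dY/dX = 22/X
At X = 3: dY/dX = 22/3, Y = 22·ln(3)

Elasticity = (22/3) · (3 / (22·ln(3))) = 1/ln(3) ≈ 0.9102

Interpretation: for a small percentage change in X, the percentage change in Y is approximately 0.91 times as large.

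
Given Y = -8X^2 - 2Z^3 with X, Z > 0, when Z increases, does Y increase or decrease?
Y decreases

Taking the partial derivative:
∂Y/∂Z = -6Z^2

∂Y/∂Z = -6Z^2 < 0 (assuming positive values)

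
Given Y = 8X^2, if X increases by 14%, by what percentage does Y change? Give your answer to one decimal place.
30.0%

For Y = 8X^2:
If X → X(1 + 0.14)
Then Y → Y · (1 + 0.14)^2
     = Y · 1.2996

Percentage change = ((1 + 0.14)^2 − 1) × 100% ≈ 30.0%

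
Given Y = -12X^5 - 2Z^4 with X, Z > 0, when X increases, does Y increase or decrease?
Y decreases

Taking the partial derivative:
∂Y/∂X = -60X^4

∂Y/∂X = -60X^4 < 0 (assuming positive values)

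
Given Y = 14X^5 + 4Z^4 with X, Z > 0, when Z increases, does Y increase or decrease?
Y increases

Taking the partial derivative:
∂Y/∂Z = 16Z^3

∂Y/∂Z = 16Z^3 > 0 (assuming positive values)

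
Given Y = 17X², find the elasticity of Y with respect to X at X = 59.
Elasticity = 2

Elasticity = (dY/dX) · (X/Y)

dY/dX = 34·X
At X = 59: dY/dX = 2006, Y = 59177

Elasticity = 2006 · (59 / 59177) = 2

Interpretation: for a small percentage change in X, the percentage change in Y is approximately 2.00 times as large.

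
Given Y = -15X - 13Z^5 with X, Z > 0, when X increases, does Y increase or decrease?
Y decreases

Taking the partial derivative:
∂Y/∂X = -15

∂Y/∂X = -15 < 0 (assuming positive values)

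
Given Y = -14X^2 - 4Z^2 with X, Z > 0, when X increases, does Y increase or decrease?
Y decreases

Taking the partial derivative:
∂Y/∂X = -28X

∂Y/∂X = -28X < 0 (assuming positive values)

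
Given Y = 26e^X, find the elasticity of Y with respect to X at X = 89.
Elasticity = 89

Elasticity = (dY/dX) · (X/Y)

dY/dX = 26·e^X
At X = 89: dY/dX = 26·e^89, Y = 26·e^89

Elasticity = (26·e^89) · (89 / (26·e^89)) = 89

Interpretation: for a small percentage change in X, the percentage change in Y is approximately 89.00 times as large.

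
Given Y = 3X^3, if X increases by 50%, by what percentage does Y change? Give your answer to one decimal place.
237.5%

For Y = 3X^3:
If X → X(1 + 0.5)
Then Y → Y · (1 + 0.5)^3
     = Y · 3.3750

Percentage change = ((1 + 0.5)^3 − 1) × 100% = 237.5%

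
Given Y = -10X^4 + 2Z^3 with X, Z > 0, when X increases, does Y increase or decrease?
Y decreases

Taking the partial derivative:
∂Y/∂X = -40X^3

∂Y/∂X = -40X^3 < 0 (assuming positive values)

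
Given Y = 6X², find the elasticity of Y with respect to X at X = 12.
Elasticity = 2

Elasticity = (dY/dX) · (X/Y)

dY/dX = 12·X
At X = 12: dY/dX = 144, Y = 864

Elasticity = 144 · (12 / 864) = 2

Interpretation: for a small percentage change in X, the percentage change in Y is approximately 2.00 times as large.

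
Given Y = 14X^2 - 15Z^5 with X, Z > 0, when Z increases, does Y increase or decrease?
Y decreases

Taking the partial derivative:
∂Y/∂Z = -75Z^4

∂Y/∂Z = -75Z^4 < 0 (assuming positive values)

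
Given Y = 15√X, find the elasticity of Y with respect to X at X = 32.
Elasticity = 1/2

Elasticity = (dY/dX) · (X/Y)

dY/dX = 15/(2·√X)
At X = 32: dY/dX = 15·√2/16, Y = 60·√2

Elasticity = (15·√2/16) · (32 / (60·√2)) = 1/2

Interpretation: for a small percentage change in X, the percentage change in Y is approximately 0.50 times as large.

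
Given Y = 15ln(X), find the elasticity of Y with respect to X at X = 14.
Elasticity = 1/ln(14) ≈ 0.3789

Elasticity = (dY/dX) · (X/Y)

dY/dX = 15/X
At X = 14: dY/dX = 15/14, Y = 15·ln(14)

Elasticity = (15/14) · (14 / (15·ln(14))) = 1/ln(14) ≈ 0.3789

Interpretation: for a small percentage change in X, the percentage change in Y is approximately 0.38 times as large.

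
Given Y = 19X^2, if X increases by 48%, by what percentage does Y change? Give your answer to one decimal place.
119.0%

For Y = 19X^2:
If X → X(1 + 0.48)
Then Y → Y · (1 + 0.48)^2
     = Y · 2.1904

Percentage change = ((1 + 0.48)^2 − 1) × 100% ≈ 119.0%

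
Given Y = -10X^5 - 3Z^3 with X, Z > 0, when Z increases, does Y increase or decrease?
Y decreases

Taking the partial derivative:
∂Y/∂Z = -9Z^2

∂Y/∂Z = -9Z^2 < 0 (assuming positive values)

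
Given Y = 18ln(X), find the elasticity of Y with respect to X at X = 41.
Elasticity = 1/ln(41) ≈ 0.2693

Elasticity = (dY/dX) · (X/Y)

dY/dX = 18/X
At X = 41: dY/dX = 18/41, Y = 18·ln(41)

Elasticity = (18/41) · (41 / (18·ln(41))) = 1/ln(41) ≈ 0.2693

Interpretation: for a small percentage change in X, the percentage change in Y is approximately 0.27 times as large.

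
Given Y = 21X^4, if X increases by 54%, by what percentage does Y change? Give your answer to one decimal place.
462.4%

For Y = 21X^4:
If X → X(1 + 0.54)
Then Y → Y · (1 + 0.54)^4
     ≈ Y · 5.6245

Percentage change = ((1 + 0.54)^4 − 1) × 100% ≈ 462.4%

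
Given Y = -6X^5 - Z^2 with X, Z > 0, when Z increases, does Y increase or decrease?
Y decreases

Taking the partial derivative:
∂Y/∂Z = -2Z

∂Y/∂Z = -2Z < 0 (assuming positive values)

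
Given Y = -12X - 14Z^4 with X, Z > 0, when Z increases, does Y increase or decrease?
Y decreases

Taking the partial derivative:
∂Y/∂Z = -56Z^3

∂Y/∂Z = -56Z^3 < 0 (assuming positive values)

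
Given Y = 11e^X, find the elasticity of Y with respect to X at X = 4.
Elasticity = 4

Elasticity = (dY/dX) · (X/Y)

dY/dX = 11·e^X
At X = 4: dY/dX = 11·e^4, Y = 11·e^4

Elasticity = (11·e^4) · (4 / (11·e^4)) = 4

Interpretation: for a small percentage change in X, the percentage change in Y is approximately 4.00 times as large.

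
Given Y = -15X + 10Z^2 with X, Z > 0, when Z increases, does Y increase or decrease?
Y increases

Taking the partial derivative:
∂Y/∂Z = 20Z

∂Y/∂Z = 20Z > 0 (assuming positive values)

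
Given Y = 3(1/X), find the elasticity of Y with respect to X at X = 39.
Elasticity = -1

Elasticity = (dY/dX) · (X/Y)

dY/dX = -3/X²
At X = 39: dY/dX = -1/507, Y = 1/13

Elasticity = (-1/507) · (39 / (1/13)) = -1

Interpretation: for a small percentage change in X, the percentage change in Y is approximately -1.00 times as large.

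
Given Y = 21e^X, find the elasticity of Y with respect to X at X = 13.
Elasticity = 13

Elasticity = (dY/dX) · (X/Y)

dY/dX = 21·e^X
At X = 13: dY/dX = 21·e^13, Y = 21·e^13

Elasticity = (21·e^13) · (13 / (21·e^13)) = 13

Interpretation: for a small percentage change in X, the percentage change in Y is approximately 13.00 times as large.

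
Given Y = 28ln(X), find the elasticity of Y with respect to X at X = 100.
Elasticity = 1/ln(100) ≈ 0.2171

Elasticity = (dY/dX) · (X/Y)

dY/dX = 28/X
At X = 100: dY/dX = 7/25, Y = 28·ln(100)

Elasticity = (7/25) · (100 / (28·ln(100))) = 1/ln(100) ≈ 0.2171

Interpretation: for a small percentage change in X, the percentage change in Y is approximately 0.22 times as large.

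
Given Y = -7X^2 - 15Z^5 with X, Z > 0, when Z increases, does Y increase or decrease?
Y decreases

Taking the partial derivative:
∂Y/∂Z = -75Z^4

∂Y/∂Z = -75Z^4 < 0 (assuming positive values)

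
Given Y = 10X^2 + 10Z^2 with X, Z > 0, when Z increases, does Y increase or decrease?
Y increases

Taking the partial derivative:
∂Y/∂Z = 20Z

∂Y/∂Z = 20Z > 0 (assuming positive values)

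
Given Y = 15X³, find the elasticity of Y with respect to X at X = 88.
Elasticity = 3

Elasticity = (dY/dX) · (X/Y)

dY/dX = 45·X²
At X = 88: dY/dX = 348480, Y = 10222080

Elasticity = 348480 · (88 / 10222080) = 3

Interpretation: for a small percentage change in X, the percentage change in Y is approximately 3.00 times as large.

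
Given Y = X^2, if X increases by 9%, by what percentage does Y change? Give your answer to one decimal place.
18.8%

For Y = X^2:
If X → X(1 + 0.09)
Then Y → Y · (1 + 0.09)^2
     = Y · 1.1881

Percentage change = ((1 + 0.09)^2 − 1) × 100% ≈ 18.8%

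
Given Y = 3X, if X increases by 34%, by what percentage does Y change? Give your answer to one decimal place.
34.0%

For Y = 3X:
If X → X(1 + 0.34)
Then Y → Y · (1 + 0.34)^1
     = Y · 1.3400

Percentage change = ((1 + 0.34)^1 − 1) × 100% = 34.0%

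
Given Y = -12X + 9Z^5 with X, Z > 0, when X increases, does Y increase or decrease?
Y decreases

Taking the partial derivative:
∂Y/∂X = -12

∂Y/∂X = -12 < 0 (assuming positive values)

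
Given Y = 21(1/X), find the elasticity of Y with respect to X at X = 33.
Elasticity = -1

Elasticity = (dY/dX) · (X/Y)

dY/dX = -21/X²
At X = 33: dY/dX = -7/363, Y = 7/11

Elasticity = (-7/363) · (33 / (7/11)) = -1

Interpretation: for a small percentage change in X, the percentage change in Y is approximately -1.00 times as large.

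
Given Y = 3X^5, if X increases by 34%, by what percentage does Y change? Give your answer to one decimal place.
332.0%

For Y = 3X^5:
If X → X(1 + 0.34)
Then Y → Y · (1 + 0.34)^5
     ≈ Y · 4.3204

Percentage change = ((1 + 0.34)^5 − 1) × 100% ≈ 332.0%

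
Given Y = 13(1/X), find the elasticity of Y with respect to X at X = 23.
Elasticity = -1

Elasticity = (dY/dX) · (X/Y)

dY/dX = -13/X²
At X = 23: dY/dX = -13/529, Y = 13/23

Elasticity = (-13/529) · (23 / (13/23)) = -1

Interpretation: for a small percentage change in X, the percentage change in Y is approximately -1.00 times as large.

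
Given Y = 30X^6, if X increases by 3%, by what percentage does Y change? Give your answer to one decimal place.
19.4%

For Y = 30X^6:
If X → X(1 + 0.03)
Then Y → Y · (1 + 0.03)^6
     ≈ Y · 1.1941

Percentage change = ((1 + 0.03)^6 − 1) × 100% ≈ 19.4%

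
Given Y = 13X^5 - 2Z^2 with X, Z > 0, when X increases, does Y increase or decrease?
Y increases

Taking the partial derivative:
∂Y/∂X = 65X^4

∂Y/∂X = 65X^4 > 0 (assuming positive values)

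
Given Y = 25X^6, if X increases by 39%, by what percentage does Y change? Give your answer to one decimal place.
621.3%

For Y = 25X^6:
If X → X(1 + 0.39)
Then Y → Y · (1 + 0.39)^6
     ≈ Y · 7.2125

Percentage change = ((1 + 0.39)^6 − 1) × 100% ≈ 621.3%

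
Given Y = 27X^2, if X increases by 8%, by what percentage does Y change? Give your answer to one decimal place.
16.6%

For Y = 27X^2:
If X → X(1 + 0.08)
Then Y → Y · (1 + 0.08)^2
     = Y · 1.1664

Percentage change = ((1 + 0.08)^2 − 1) × 100% ≈ 16.6%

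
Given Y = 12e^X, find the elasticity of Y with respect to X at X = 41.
Elasticity = 41

Elasticity = (dY/dX) · (X/Y)

dY/dX = 12·e^X
At X = 41: dY/dX = 12·e^41, Y = 12·e^41

Elasticity = (12·e^41) · (41 / (12·e^41)) = 41

Interpretation: for a small percentage change in X, the percentage change in Y is approximately 41.00 times as large.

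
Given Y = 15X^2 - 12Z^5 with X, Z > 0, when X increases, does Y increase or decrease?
Y increases

Taking the partial derivative:
∂Y/∂X = 30X

∂Y/∂X = 30X > 0 (assuming positive values)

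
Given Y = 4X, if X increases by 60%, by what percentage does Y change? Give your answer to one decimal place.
60.0%

For Y = 4X:
If X → X(1 + 0.6)
Then Y → Y · (1 + 0.6)^1
     = Y · 1.6000

Percentage change = ((1 + 0.6)^1 − 1) × 100% = 60.0%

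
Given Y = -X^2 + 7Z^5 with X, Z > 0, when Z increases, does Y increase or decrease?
Y increases

Taking the partial derivative:
∂Y/∂Z = 35Z^4

∂Y/∂Z = 35Z^4 > 0 (assuming positive values)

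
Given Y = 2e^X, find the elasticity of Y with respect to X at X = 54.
Elasticity = 54

Elasticity = (dY/dX) · (X/Y)

dY/dX = 2·e^X
At X = 54: dY/dX = 2·e^54, Y = 2·e^54

Elasticity = (2·e^54) · (54 / (2·e^54)) = 54

Interpretation: for a small percentage change in X, the percentage change in Y is approximately 54.00 times as large.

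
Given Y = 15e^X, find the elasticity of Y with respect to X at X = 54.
Elasticity = 54

Elasticity = (dY/dX) · (X/Y)

dY/dX = 15·e^X
At X = 54: dY/dX = 15·e^54, Y = 15·e^54

Elasticity = (15·e^54) · (54 / (15·e^54)) = 54

Interpretation: for a small percentage change in X, the percentage change in Y is approximately 54.00 times as large.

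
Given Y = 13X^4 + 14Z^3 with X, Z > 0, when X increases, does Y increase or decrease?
Y increases

Taking the partial derivative:
∂Y/∂X = 52X^3

∂Y/∂X = 52X^3 > 0 (assuming positive values)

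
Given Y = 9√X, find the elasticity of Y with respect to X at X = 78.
Elasticity = 1/2

Elasticity = (dY/dX) · (X/Y)

dY/dX = 9/(2·√X)
At X = 78: dY/dX = 3·√78/52, Y = 9·√78

Elasticity = (3·√78/52) · (78 / (9·√78)) = 1/2

Interpretation: for a small percentage change in X, the percentage change in Y is approximately 0.50 times as large.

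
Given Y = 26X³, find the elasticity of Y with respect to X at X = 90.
Elasticity = 3

Elasticity = (dY/dX) · (X/Y)

dY/dX = 78·X²
At X = 90: dY/dX = 631800, Y = 18954000

Elasticity = 631800 · (90 / 18954000) = 3

Interpretation: for a small percentage change in X, the percentage change in Y is approximately 3.00 times as large.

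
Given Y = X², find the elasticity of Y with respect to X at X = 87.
Elasticity = 2

Elasticity = (dY/dX) · (X/Y)

dY/dX = 2·X
At X = 87: dY/dX = 174, Y = 7569

Elasticity = 174 · (87 / 7569) = 2

Interpretation: for a small percentage change in X, the percentage change in Y is approximately 2.00 times as large.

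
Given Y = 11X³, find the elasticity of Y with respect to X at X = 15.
Elasticity = 3

Elasticity = (dY/dX) · (X/Y)

dY/dX = 33·X²
At X = 15: dY/dX = 7425, Y = 37125

Elasticity = 7425 · (15 / 37125) = 3

Interpretation: for a small percentage change in X, the percentage change in Y is approximately 3.00 times as large.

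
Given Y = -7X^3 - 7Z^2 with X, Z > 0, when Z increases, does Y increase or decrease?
Y decreases

Taking the partial derivative:
∂Y/∂Z = -14Z

∂Y/∂Z = -14Z < 0 (assuming positive values)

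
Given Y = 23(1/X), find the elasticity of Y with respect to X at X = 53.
Elasticity = -1

Elasticity = (dY/dX) · (X/Y)

dY/dX = -23/X²
At X = 53: dY/dX = -23/2809, Y = 23/53

Elasticity = (-23/2809) · (53 / (23/53)) = -1

Interpretation: for a small percentage change in X, the percentage change in Y is approximately -1.00 times as large.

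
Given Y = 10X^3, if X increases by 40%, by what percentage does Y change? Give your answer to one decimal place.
174.4%

For Y = 10X^3:
If X → X(1 + 0.4)
Then Y → Y · (1 + 0.4)^3
     = Y · 2.7440

Percentage change = ((1 + 0.4)^3 − 1) × 100% = 174.4%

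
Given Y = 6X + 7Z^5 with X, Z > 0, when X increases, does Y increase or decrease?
Y increases

Taking the partial derivative:
∂Y/∂X = 6

∂Y/∂X = 6 > 0 (assuming positive values)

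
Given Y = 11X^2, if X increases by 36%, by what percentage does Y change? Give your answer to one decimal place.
85.0%

For Y = 11X^2:
If X → X(1 + 0.36)
Then Y → Y · (1 + 0.36)^2
     = Y · 1.8496

Percentage change = ((1 + 0.36)^2 − 1) × 100% ≈ 85.0%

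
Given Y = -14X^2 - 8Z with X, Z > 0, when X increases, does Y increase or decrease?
Y decreases

Taking the partial derivative:
∂Y/∂X = -28X

∂Y/∂X = -28X < 0 (assuming positive values)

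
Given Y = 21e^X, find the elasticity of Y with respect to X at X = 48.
Elasticity = 48

Elasticity = (dY/dX) · (X/Y)

dY/dX = 21·e^X
At X = 48: dY/dX = 21·e^48, Y = 21·e^48

Elasticity = (21·e^48) · (48 / (21·e^48)) = 48

Interpretation: for a small percentage change in X, the percentage change in Y is approximately 48.00 times as large.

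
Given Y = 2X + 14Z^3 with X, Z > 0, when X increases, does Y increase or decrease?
Y increases

Taking the partial derivative:
∂Y/∂X = 2

∂Y/∂X = 2 > 0 (assuming positive values)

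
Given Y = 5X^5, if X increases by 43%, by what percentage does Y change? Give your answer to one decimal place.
498.0%

For Y = 5X^5:
If X → X(1 + 0.43)
Then Y → Y · (1 + 0.43)^5
     ≈ Y · 5.9797

Percentage change = ((1 + 0.43)^5 − 1) × 100% ≈ 498.0%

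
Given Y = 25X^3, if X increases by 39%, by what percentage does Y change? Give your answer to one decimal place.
168.6%

For Y = 25X^3:
If X → X(1 + 0.39)
Then Y → Y · (1 + 0.39)^3
     ≈ Y · 2.6856

Percentage change = ((1 + 0.39)^3 − 1) × 100% ≈ 168.6%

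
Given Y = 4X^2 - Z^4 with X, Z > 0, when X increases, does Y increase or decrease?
Y increases

Taking the partial derivative:
∂Y/∂X = 8X

∂Y/∂X = 8X > 0 (assuming positive values)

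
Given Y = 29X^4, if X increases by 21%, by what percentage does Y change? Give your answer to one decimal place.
114.4%

For Y = 29X^4:
If X → X(1 + 0.21)
Then Y → Y · (1 + 0.21)^4
     ≈ Y · 2.1436

Percentage change = ((1 + 0.21)^4 − 1) × 100% ≈ 114.4%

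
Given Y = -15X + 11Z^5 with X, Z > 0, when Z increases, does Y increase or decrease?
Y increases

Taking the partial derivative:
∂Y/∂Z = 55Z^4

∂Y/∂Z = 55Z^4 > 0 (assuming positive values)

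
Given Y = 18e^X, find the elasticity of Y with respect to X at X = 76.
Elasticity = 76

Elasticity = (dY/dX) · (X/Y)

dY/dX = 18·e^X
At X = 76: dY/dX = 18·e^76, Y = 18·e^76

Elasticity = (18·e^76) · (76 / (18·e^76)) = 76

Interpretation: for a small percentage change in X, the percentage change in Y is approximately 76.00 times as large.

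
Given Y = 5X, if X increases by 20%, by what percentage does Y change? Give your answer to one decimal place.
20.0%

For Y = 5X:
If X → X(1 + 0.2)
Then Y → Y · (1 + 0.2)^1
     = Y · 1.2000

Percentage change = ((1 + 0.2)^1 − 1) × 100% = 20.0%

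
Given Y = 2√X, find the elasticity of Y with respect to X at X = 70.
Elasticity = 1/2

Elasticity = (dY/dX) · (X/Y)

dY/dX = 1/√X
At X = 70: dY/dX = √70/70, Y = 2·√70

Elasticity = (√70/70) · (70 / (2·√70)) = 1/2

Interpretation: for a small percentage change in X, the percentage change in Y is approximately 0.50 times as large.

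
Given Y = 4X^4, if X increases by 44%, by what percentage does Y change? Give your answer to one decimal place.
330.0%

For Y = 4X^4:
If X → X(1 + 0.44)
Then Y → Y · (1 + 0.44)^4
     ≈ Y · 4.2998

Percentage change = ((1 + 0.44)^4 − 1) × 100% ≈ 330.0%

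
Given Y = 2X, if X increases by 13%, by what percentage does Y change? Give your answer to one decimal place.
13.0%

For Y = 2X:
If X → X(1 + 0.13)
Then Y → Y · (1 + 0.13)^1
     = Y · 1.1300

Percentage change = ((1 + 0.13)^1 − 1) × 100% = 13.0%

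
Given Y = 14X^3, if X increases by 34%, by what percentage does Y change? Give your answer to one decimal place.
140.6%

For Y = 14X^3:
If X → X(1 + 0.34)
Then Y → Y · (1 + 0.34)^3
     ≈ Y · 2.4061

Percentage change = ((1 + 0.34)^3 − 1) × 100% ≈ 140.6%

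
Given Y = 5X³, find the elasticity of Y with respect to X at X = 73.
Elasticity = 3

Elasticity = (dY/dX) · (X/Y)

dY/dX = 15·X²
At X = 73: dY/dX = 79935, Y = 1945085

Elasticity = 79935 · (73 / 1945085) = 3

Interpretation: for a small percentage change in X, the percentage change in Y is approximately 3.00 times as large.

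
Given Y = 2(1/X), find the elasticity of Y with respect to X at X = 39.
Elasticity = -1

Elasticity = (dY/dX) · (X/Y)

dY/dX = -2/X²
At X = 39: dY/dX = -2/1521, Y = 2/39

Elasticity = (-2/1521) · (39 / (2/39)) = -1

Interpretation: for a small percentage change in X, the percentage change in Y is approximately -1.00 times as large.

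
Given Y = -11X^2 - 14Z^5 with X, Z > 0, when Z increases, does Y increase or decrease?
Y decreases

Taking the partial derivative:
∂Y/∂Z = -70Z^4

∂Y/∂Z = -70Z^4 < 0 (assuming positive values)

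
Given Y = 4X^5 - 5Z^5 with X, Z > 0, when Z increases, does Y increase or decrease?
Y decreases

Taking the partial derivative:
∂Y/∂Z = -25Z^4

∂Y/∂Z = -25Z^4 < 0 (assuming positive values)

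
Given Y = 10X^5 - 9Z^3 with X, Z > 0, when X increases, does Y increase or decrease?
Y increases

Taking the partial derivative:
∂Y/∂X = 50X^4

∂Y/∂X = 50X^4 > 0 (assuming positive values)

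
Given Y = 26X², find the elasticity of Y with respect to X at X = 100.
Elasticity = 2

Elasticity = (dY/dX) · (X/Y)

dY/dX = 52·X
At X = 100: dY/dX = 5200, Y = 260000

Elasticity = 5200 · (100 / 260000) = 2

Interpretation: for a small percentage change in X, the percentage change in Y is approximately 2.00 times as large.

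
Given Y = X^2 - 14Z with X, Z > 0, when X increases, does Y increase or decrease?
Y increases

Taking the partial derivative:
∂Y/∂X = 2X

∂Y/∂X = 2X > 0 (assuming positive values)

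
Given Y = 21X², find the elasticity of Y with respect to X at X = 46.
Elasticity = 2

Elasticity = (dY/dX) · (X/Y)

dY/dX = 42·X
At X = 46: dY/dX = 1932, Y = 44436

Elasticity = 1932 · (46 / 44436) = 2

Interpretation: for a small percentage change in X, the percentage change in Y is approximately 2.00 times as large.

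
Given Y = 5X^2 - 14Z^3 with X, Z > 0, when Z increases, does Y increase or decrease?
Y decreases

Taking the partial derivative:
∂Y/∂Z = -42Z^2

∂Y/∂Z = -42Z^2 < 0 (assuming positive values)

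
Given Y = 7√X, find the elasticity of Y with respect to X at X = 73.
Elasticity = 1/2

Elasticity = (dY/dX) · (X/Y)

dY/dX = 7/(2·√X)
At X = 73: dY/dX = 7·√73/146, Y = 7·√73

Elasticity = (7·√73/146) · (73 / (7·√73)) = 1/2

Interpretation: for a small percentage change in X, the percentage change in Y is approximately 0.50 times as large.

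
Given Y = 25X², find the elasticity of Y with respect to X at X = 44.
Elasticity = 2

Elasticity = (dY/dX) · (X/Y)

dY/dX = 50·X
At X = 44: dY/dX = 2200, Y = 48400

Elasticity = 2200 · (44 / 48400) = 2

Interpretation: for a small percentage change in X, the percentage change in Y is approximately 2.00 times as large.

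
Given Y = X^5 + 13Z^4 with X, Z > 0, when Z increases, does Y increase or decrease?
Y increases

Taking the partial derivative:
∂Y/∂Z = 52Z^3

∂Y/∂Z = 52Z^3 > 0 (assuming positive values)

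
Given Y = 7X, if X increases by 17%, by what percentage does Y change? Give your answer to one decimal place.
17.0%

For Y = 7X:
If X → X(1 + 0.17)
Then Y → Y · (1 + 0.17)^1
     = Y · 1.1700

Percentage change = ((1 + 0.17)^1 − 1) × 100% = 17.0%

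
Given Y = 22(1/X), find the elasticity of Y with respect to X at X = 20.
Elasticity = -1

Elasticity = (dY/dX) · (X/Y)

dY/dX = -22/X²
At X = 20: dY/dX = -11/200, Y = 11/10

Elasticity = (-11/200) · (20 / (11/10)) = -1

Interpretation: for a small percentage change in X, the percentage change in Y is approximately -1.00 times as large.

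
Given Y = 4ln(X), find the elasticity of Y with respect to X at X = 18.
Elasticity = 1/ln(18) ≈ 0.3460

Elasticity = (dY/dX) · (X/Y)

dY/dX = 4/X
At X = 18: dY/dX = 2/9, Y = 4·ln(18)

Elasticity = (2/9) · (18 / (4·ln(18))) = 1/ln(18) ≈ 0.3460

Interpretation: for a small percentage change in X, the percentage change in Y is approximately 0.35 times as large.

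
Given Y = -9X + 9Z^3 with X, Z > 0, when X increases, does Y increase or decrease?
Y decreases

Taking the partial derivative:
∂Y/∂X = -9

∂Y/∂X = -9 < 0 (assuming positive values)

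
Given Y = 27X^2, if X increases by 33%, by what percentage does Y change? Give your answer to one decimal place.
76.9%

For Y = 27X^2:
If X → X(1 + 0.33)
Then Y → Y · (1 + 0.33)^2
     = Y · 1.7689

Percentage change = ((1 + 0.33)^2 − 1) × 100% ≈ 76.9%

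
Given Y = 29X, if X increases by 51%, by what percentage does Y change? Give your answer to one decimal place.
51.0%

For Y = 29X:
If X → X(1 + 0.51)
Then Y → Y · (1 + 0.51)^1
     = Y · 1.5100

Percentage change = ((1 + 0.51)^1 − 1) × 100% = 51.0%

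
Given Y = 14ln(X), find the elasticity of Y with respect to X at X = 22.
Elasticity = 1/ln(22) ≈ 0.3235

Elasticity = (dY/dX) · (X/Y)

dY/dX = 14/X
At X = 22: dY/dX = 7/11, Y = 14·ln(22)

Elasticity = (7/11) · (22 / (14·ln(22))) = 1/ln(22) ≈ 0.3235

Interpretation: for a small percentage change in X, the percentage change in Y is approximately 0.32 times as large.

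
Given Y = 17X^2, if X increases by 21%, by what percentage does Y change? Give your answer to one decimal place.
46.4%

For Y = 17X^2:
If X → X(1 + 0.21)
Then Y → Y · (1 + 0.21)^2
     = Y · 1.4641

Percentage change = ((1 + 0.21)^2 − 1) × 100% ≈ 46.4%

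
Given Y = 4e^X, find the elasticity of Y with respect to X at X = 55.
Elasticity = 55

Elasticity = (dY/dX) · (X/Y)

dY/dX = 4·e^X
At X = 55: dY/dX = 4·e^55, Y = 4·e^55

Elasticity = (4·e^55) · (55 / (4·e^55)) = 55

Interpretation: for a small percentage change in X, the percentage change in Y is approximately 55.00 times as large.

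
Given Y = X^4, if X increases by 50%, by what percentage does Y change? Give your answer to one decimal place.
406.3%

For Y = X^4:
If X → X(1 + 0.5)
Then Y → Y · (1 + 0.5)^4
     = Y · 5.0625

Percentage change = ((1 + 0.5)^4 − 1) × 100% ≈ 406.3%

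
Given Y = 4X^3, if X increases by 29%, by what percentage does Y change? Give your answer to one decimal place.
114.7%

For Y = 4X^3:
If X → X(1 + 0.29)
Then Y → Y · (1 + 0.29)^3
     ≈ Y · 2.1467

Percentage change = ((1 + 0.29)^3 − 1) × 100% ≈ 114.7%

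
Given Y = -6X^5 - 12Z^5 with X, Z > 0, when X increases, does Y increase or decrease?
Y decreases

Taking the partial derivative:
∂Y/∂X = -30X^4

∂Y/∂X = -30X^4 < 0 (assuming positive values)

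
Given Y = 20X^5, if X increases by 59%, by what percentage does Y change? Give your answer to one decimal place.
916.2%

For Y = 20X^5:
If X → X(1 + 0.59)
Then Y → Y · (1 + 0.59)^5
     ≈ Y · 10.1622

Percentage change = ((1 + 0.59)^5 − 1) × 100% ≈ 916.2%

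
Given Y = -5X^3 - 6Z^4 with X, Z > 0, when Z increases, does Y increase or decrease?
Y decreases

Taking the partial derivative:
∂Y/∂Z = -24Z^3

∂Y/∂Z = -24Z^3 < 0 (assuming positive values)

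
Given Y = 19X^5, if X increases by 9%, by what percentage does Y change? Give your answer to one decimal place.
53.9%

For Y = 19X^5:
If X → X(1 + 0.09)
Then Y → Y · (1 + 0.09)^5
     ≈ Y · 1.5386

Percentage change = ((1 + 0.09)^5 − 1) × 100% ≈ 53.9%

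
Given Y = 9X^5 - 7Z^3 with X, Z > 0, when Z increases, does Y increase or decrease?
Y decreases

Taking the partial derivative:
∂Y/∂Z = -21Z^2

∂Y/∂Z = -21Z^2 < 0 (assuming positive values)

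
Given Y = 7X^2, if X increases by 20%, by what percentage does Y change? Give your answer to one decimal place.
44.0%

For Y = 7X^2:
If X → X(1 + 0.2)
Then Y → Y · (1 + 0.2)^2
     = Y · 1.4400

Percentage change = ((1 + 0.2)^2 − 1) × 100% = 44.0%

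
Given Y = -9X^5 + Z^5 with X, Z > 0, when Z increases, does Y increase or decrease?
Y increases

Taking the partial derivative:
∂Y/∂Z = 5Z^4

∂Y/∂Z = 5Z^4 > 0 (assuming positive values)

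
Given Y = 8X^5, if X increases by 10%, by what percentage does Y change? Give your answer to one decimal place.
61.1%

For Y = 8X^5:
If X → X(1 + 0.1)
Then Y → Y · (1 + 0.1)^5
     ≈ Y · 1.6105

Percentage change = ((1 + 0.1)^5 − 1) × 100% ≈ 61.1%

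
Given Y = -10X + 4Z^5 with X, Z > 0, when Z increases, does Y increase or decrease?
Y increases

Taking the partial derivative:
∂Y/∂Z = 20Z^4

∂Y/∂Z = 20Z^4 > 0 (assuming positive values)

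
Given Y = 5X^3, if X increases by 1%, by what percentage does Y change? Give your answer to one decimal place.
3.0%

For Y = 5X^3:
If X → X(1 + 0.01)
Then Y → Y · (1 + 0.01)^3
     ≈ Y · 1.0303

Percentage change = ((1 + 0.01)^3 − 1) × 100% ≈ 3.0%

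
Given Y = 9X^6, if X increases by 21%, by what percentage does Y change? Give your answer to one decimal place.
213.8%

For Y = 9X^6:
If X → X(1 + 0.21)
Then Y → Y · (1 + 0.21)^6
     ≈ Y · 3.1384

Percentage change = ((1 + 0.21)^6 − 1) × 100% ≈ 213.8%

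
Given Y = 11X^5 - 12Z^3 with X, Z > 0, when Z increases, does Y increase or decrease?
Y decreases

Taking the partial derivative:
∂Y/∂Z = -36Z^2

∂Y/∂Z = -36Z^2 < 0 (assuming positive values)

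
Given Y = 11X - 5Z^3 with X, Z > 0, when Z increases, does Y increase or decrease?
Y decreases

Taking the partial derivative:
∂Y/∂Z = -15Z^2

∂Y/∂Z = -15Z^2 < 0 (assuming positive values)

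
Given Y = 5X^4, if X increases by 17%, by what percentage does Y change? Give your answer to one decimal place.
87.4%

For Y = 5X^4:
If X → X(1 + 0.17)
Then Y → Y · (1 + 0.17)^4
     ≈ Y · 1.8739

Percentage change = ((1 + 0.17)^4 − 1) × 100% ≈ 87.4%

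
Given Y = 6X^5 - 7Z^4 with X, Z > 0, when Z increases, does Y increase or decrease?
Y decreases

Taking the partial derivative:
∂Y/∂Z = -28Z^3

∂Y/∂Z = -28Z^3 < 0 (assuming positive values)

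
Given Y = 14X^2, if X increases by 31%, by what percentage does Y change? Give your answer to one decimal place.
71.6%

For Y = 14X^2:
If X → X(1 + 0.31)
Then Y → Y · (1 + 0.31)^2
     = Y · 1.7161

Percentage change = ((1 + 0.31)^2 − 1) × 100% ≈ 71.6%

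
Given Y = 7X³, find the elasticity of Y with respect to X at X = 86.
Elasticity = 3

Elasticity = (dY/dX) · (X/Y)

dY/dX = 21·X²
At X = 86: dY/dX = 155316, Y = 4452392

Elasticity = 155316 · (86 / 4452392) = 3

Interpretation: for a small percentage change in X, the percentage change in Y is approximately 3.00 times as large.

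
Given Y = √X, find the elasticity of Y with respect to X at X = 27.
Elasticity = 1/2

Elasticity = (dY/dX) · (X/Y)

dY/dX = 1/(2·√X)
At X = 27: dY/dX = √3/18, Y = 3·√3

Elasticity = (√3/18) · (27 / (3·√3)) = 1/2

Interpretation: for a small percentage change in X, the percentage change in Y is approximately 0.50 times as large.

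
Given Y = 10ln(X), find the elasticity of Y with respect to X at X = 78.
Elasticity = 1/ln(78) ≈ 0.2295

Elasticity = (dY/dX) · (X/Y)

dY/dX = 10/X
At X = 78: dY/dX = 5/39, Y = 10·ln(78)

Elasticity = (5/39) · (78 / (10·ln(78))) = 1/ln(78) ≈ 0.2295

Interpretation: for a small percentage change in X, the percentage change in Y is approximately 0.23 times as large.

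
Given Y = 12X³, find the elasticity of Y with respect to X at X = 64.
Elasticity = 3

Elasticity = (dY/dX) · (X/Y)

dY/dX = 36·X²
At X = 64: dY/dX = 147456, Y = 3145728

Elasticity = 147456 · (64 / 3145728) = 3

Interpretation: for a small percentage change in X, the percentage change in Y is approximately 3.00 times as large.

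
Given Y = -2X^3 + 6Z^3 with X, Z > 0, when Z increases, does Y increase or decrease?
Y increases

Taking the partial derivative:
∂Y/∂Z = 18Z^2

∂Y/∂Z = 18Z^2 > 0 (assuming positive values)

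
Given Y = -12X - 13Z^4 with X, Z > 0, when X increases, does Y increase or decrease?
Y decreases

Taking the partial derivative:
∂Y/∂X = -12

∂Y/∂X = -12 < 0 (assuming positive values)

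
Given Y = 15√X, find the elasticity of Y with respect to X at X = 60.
Elasticity = 1/2

Elasticity = (dY/dX) · (X/Y)

dY/dX = 15/(2·√X)
At X = 60: dY/dX = √15/4, Y = 30·√15

Elasticity = (√15/4) · (60 / (30·√15)) = 1/2

Interpretation: for a small percentage change in X, the percentage change in Y is approximately 0.50 times as large.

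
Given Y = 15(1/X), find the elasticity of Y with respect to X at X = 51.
Elasticity = -1

Elasticity = (dY/dX) · (X/Y)

dY/dX = -15/X²
At X = 51: dY/dX = -5/867, Y = 5/17

Elasticity = (-5/867) · (51 / (5/17)) = -1

Interpretation: for a small percentage change in X, the percentage change in Y is approximately -1.00 times as large.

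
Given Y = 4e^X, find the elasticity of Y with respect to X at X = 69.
Elasticity = 69

Elasticity = (dY/dX) · (X/Y)

dY/dX = 4·e^X
At X = 69: dY/dX = 4·e^69, Y = 4·e^69

Elasticity = (4·e^69) · (69 / (4·e^69)) = 69

Interpretation: for a small percentage change in X, the percentage change in Y is approximately 69.00 times as large.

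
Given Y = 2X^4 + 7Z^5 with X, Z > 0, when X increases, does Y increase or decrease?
Y increases

Taking the partial derivative:
∂Y/∂X = 8X^3

∂Y/∂X = 8X^3 > 0 (assuming positive values)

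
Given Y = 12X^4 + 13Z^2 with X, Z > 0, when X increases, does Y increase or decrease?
Y increases

Taking the partial derivative:
∂Y/∂X = 48X^3

∂Y/∂X = 48X^3 > 0 (assuming positive values)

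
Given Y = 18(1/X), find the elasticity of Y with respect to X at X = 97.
Elasticity = -1

Elasticity = (dY/dX) · (X/Y)

dY/dX = -18/X²
At X = 97: dY/dX = -18/9409, Y = 18/97

Elasticity = (-18/9409) · (97 / (18/97)) = -1

Interpretation: for a small percentage change in X, the percentage change in Y is approximately -1.00 times as large.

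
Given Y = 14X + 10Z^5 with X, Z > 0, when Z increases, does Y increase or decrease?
Y increases

Taking the partial derivative:
∂Y/∂Z = 50Z^4

∂Y/∂Z = 50Z^4 > 0 (assuming positive values)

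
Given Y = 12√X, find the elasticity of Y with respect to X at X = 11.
Elasticity = 1/2

Elasticity = (dY/dX) · (X/Y)

dY/dX = 6/√X
At X = 11: dY/dX = 6·√11/11, Y = 12·√11

Elasticity = (6·√11/11) · (11 / (12·√11)) = 1/2

Interpretation: for a small percentage change in X, the percentage change in Y is approximately 0.50 times as large.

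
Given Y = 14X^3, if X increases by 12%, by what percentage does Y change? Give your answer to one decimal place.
40.5%

For Y = 14X^3:
If X → X(1 + 0.12)
Then Y → Y · (1 + 0.12)^3
     ≈ Y · 1.4049

Percentage change = ((1 + 0.12)^3 − 1) × 100% ≈ 40.5%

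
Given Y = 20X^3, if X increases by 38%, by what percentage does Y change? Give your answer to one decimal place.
162.8%

For Y = 20X^3:
If X → X(1 + 0.38)
Then Y → Y · (1 + 0.38)^3
     ≈ Y · 2.6281

Percentage change = ((1 + 0.38)^3 − 1) × 100% ≈ 162.8%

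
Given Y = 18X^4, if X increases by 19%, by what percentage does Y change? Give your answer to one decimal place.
100.5%

For Y = 18X^4:
If X → X(1 + 0.19)
Then Y → Y · (1 + 0.19)^4
     ≈ Y · 2.0053

Percentage change = ((1 + 0.19)^4 − 1) × 100% ≈ 100.5%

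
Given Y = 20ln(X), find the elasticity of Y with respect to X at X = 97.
Elasticity = 1/ln(97) ≈ 0.2186

Elasticity = (dY/dX) · (X/Y)

dY/dX = 20/X
At X = 97: dY/dX = 20/97, Y = 20·ln(97)

Elasticity = (20/97) · (97 / (20·ln(97))) = 1/ln(97) ≈ 0.2186

Interpretation: for a small percentage change in X, the percentage change in Y is approximately 0.22 times as large.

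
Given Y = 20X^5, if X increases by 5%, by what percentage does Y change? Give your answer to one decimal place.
27.6%

For Y = 20X^5:
If X → X(1 + 0.05)
Then Y → Y · (1 + 0.05)^5
     ≈ Y · 1.2763

Percentage change = ((1 + 0.05)^5 − 1) × 100% ≈ 27.6%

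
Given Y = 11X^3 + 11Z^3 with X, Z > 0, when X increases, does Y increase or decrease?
Y increases

Taking the partial derivative:
∂Y/∂X = 33X^2

∂Y/∂X = 33X^2 > 0 (assuming positive values)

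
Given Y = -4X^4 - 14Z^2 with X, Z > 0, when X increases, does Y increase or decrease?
Y decreases

Taking the partial derivative:
∂Y/∂X = -16X^3

∂Y/∂X = -16X^3 < 0 (assuming positive values)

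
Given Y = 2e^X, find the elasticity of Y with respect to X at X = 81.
Elasticity = 81

Elasticity = (dY/dX) · (X/Y)

dY/dX = 2·e^X
At X = 81: dY/dX = 2·e^81, Y = 2·e^81

Elasticity = (2·e^81) · (81 / (2·e^81)) = 81

Interpretation: for a small percentage change in X, the percentage change in Y is approximately 81.00 times as large.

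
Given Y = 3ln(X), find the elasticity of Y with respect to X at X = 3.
Elasticity = 1/ln(3) ≈ 0.9102

Elasticity = (dY/dX) · (X/Y)

dY/dX = 3/X
At X = 3: dY/dX = 1, Y = 3·ln(3)

Elasticity = 1 · (3 / (3·ln(3))) = 1/ln(3) ≈ 0.9102

Interpretation: for a small percentage change in X, the percentage change in Y is approximately 0.91 times as large.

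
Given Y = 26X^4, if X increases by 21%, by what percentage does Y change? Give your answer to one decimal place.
114.4%

For Y = 26X^4:
If X → X(1 + 0.21)
Then Y → Y · (1 + 0.21)^4
     ≈ Y · 2.1436

Percentage change = ((1 + 0.21)^4 − 1) × 100% ≈ 114.4%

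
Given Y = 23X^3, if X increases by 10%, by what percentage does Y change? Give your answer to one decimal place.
33.1%

For Y = 23X^3:
If X → X(1 + 0.1)
Then Y → Y · (1 + 0.1)^3
     = Y · 1.3310

Percentage change = ((1 + 0.1)^3 − 1) × 100% = 33.1%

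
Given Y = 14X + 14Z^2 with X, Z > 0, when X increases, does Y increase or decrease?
Y increases

Taking the partial derivative:
∂Y/∂X = 14

∂Y/∂X = 14 > 0 (assuming positive values)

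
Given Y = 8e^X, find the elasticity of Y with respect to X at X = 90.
Elasticity = 90

Elasticity = (dY/dX) · (X/Y)

dY/dX = 8·e^X
At X = 90: dY/dX = 8·e^90, Y = 8·e^90

Elasticity = (8·e^90) · (90 / (8·e^90)) = 90

Interpretation: for a small percentage change in X, the percentage change in Y is approximately 90.00 times as large.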